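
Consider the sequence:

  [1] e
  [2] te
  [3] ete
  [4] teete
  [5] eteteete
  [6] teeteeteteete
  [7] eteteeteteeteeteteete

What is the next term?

From term 3 onward, concatenate the second-to-last term with the last: e·te = ete, te·ete = teete, …
The next term joins teeteeteteete and eteteeteteeteeteteete.

teeteeteteeteeteteeteteeteeteteete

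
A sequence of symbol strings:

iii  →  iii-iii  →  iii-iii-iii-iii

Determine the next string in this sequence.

Each string is two copies of the previous one joined by '-'.
One more doubling of iii-iii-iii-iii gives the answer.

iii-iii-iii-iii-iii-iii-iii-iii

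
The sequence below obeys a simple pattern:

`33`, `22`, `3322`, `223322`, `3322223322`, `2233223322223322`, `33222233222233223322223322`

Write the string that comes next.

223322332222332233222233222233223322223322

Each term (from the third on) is the two preceding terms concatenated in order: term 3 = 33·22 = 3322.
So term 8 is 2233223322223322·33222233222233223322223322.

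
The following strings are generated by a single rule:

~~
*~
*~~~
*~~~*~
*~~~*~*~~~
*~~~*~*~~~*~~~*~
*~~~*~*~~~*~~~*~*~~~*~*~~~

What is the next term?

*~~~*~*~~~*~~~*~*~~~*~*~~~*~~~*~*~~~*~~~*~

Each term (from the third on) is the previous term followed by the one before it: term 3 = *~·~~ = *~~~.
The next term joins *~~~*~*~~~*~~~*~*~~~*~*~~~ and *~~~*~*~~~*~~~*~.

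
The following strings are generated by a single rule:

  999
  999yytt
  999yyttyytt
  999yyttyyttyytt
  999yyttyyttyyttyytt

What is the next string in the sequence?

The strings grow by a fixed suffix yytt each time.
Applying this once more to 999yyttyyttyyttyytt:

999yyttyyttyyttyyttyytt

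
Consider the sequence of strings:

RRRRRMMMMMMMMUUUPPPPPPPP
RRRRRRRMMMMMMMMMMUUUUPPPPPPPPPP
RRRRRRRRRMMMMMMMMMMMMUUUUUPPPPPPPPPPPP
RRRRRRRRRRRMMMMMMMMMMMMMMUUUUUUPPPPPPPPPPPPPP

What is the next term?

Each string has the form R^{2n-1} M^{2n+2} U^{n} P^{2n+2}, where the shown terms are n = 3, 4, 5, 6.
For the next term, n = 7, so the run lengths are 13, 16, 7, 16.

RRRRRRRRRRRRRMMMMMMMMMMMMMMMMUUUUUUUPPPPPPPPPPPPPPPP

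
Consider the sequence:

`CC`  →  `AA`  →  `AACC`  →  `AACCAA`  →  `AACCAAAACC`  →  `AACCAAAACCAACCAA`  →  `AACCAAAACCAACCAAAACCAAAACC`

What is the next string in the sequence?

This is a Fibonacci-style word recurrence s(k) = s(k−1)·s(k−2): e.g. AA·CC = AACC.
Continuing: AACCAAAACCAACCAAAACCAAAACC · AACCAAAACCAACCAA gives term 8.

AACCAAAACCAACCAAAACCAAAACCAACCAAAACCAACCAA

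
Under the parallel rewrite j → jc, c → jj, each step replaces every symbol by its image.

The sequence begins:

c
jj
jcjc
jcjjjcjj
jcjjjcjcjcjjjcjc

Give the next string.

jcjjjcjcjcjjjcjjjcjjjcjcjcjjjcjj

φ(jcjjjcjcjcjjjcjc) expands symbol-by-symbol to jc jj jc jc jc jj jc jj jc jj jc jc jc jj jc jj; joining the 16 pieces gives the next term.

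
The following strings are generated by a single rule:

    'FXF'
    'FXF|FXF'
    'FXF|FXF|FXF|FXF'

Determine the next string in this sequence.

Every step duplicates the string with '|' between the halves.
So the next term is two copies of FXF|FXF|FXF|FXF with '|' between the halves.

FXF|FXF|FXF|FXF|FXF|FXF|FXF|FXF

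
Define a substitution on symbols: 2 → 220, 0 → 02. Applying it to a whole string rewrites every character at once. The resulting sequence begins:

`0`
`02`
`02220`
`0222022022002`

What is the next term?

0222022022002220220022202200202220

φ(0222022022002) expands symbol-by-symbol to 02 220 220 220 02 220 220 02 220 220 02 02 220; joining the 13 pieces gives the next term.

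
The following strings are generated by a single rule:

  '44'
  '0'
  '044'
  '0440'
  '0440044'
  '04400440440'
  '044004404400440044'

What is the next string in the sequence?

04400440440044004404400440440

From term 3 onward, concatenate the last term with the second-to-last: 0·44 = 044, 044·0 = 0440, …
The next term joins 044004404400440044 and 04400440440.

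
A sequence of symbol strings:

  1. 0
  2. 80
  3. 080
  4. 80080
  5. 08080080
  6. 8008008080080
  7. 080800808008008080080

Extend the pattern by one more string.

From term 3 onward, concatenate the second-to-last term with the last: 0·80 = 080, 80·080 = 80080, …
So term 8 is 8008008080080·080800808008008080080.

8008008080080080800808008008080080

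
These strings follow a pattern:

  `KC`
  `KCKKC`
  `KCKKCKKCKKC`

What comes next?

s(k+1) = s(k)·K·s(k) — each term doubles the last with 'K' between the halves.
So the next term is two copies of KCKKCKKCKKC with 'K' between the halves.

KCKKCKKCKKCKKCKKCKKCKKC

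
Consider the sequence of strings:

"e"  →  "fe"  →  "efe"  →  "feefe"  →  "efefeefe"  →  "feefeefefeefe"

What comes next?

efefeefefeefeefefeefe

From term 3 onward, concatenate the second-to-last term with the last: e·fe = efe, fe·efe = feefe, …
So term 7 is efefeefe·feefeefefeefe.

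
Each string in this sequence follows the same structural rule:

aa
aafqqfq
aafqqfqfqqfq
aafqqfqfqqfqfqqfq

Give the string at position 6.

Every step adds fqqfq to the end: s(k+1) = s(k)·fqqfq.
From aafqqfqfqqfqfqqfq, 2 further steps: aafqqfqfqqfqfqqfq → aafqqfqfqqfqfqqfqfqqfq → (answer).

aafqqfqfqqfqfqqfqfqqfqfqqfq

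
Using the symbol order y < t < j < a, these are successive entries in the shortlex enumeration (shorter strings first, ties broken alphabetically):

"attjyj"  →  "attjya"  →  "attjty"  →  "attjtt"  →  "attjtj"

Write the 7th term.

Stepping forward 2 times from attjtj: attjtj → attjta, then the target.

attjjy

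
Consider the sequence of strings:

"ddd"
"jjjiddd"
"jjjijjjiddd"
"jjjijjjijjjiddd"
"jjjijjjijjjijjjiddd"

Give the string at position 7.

jjjijjjijjjijjjijjjijjjiddd

Every step adds jjji at the front: s(k+1) = jjji·s(k).
From jjjijjjijjjijjjiddd, 2 further steps: jjjijjjijjjijjjiddd → jjjijjjijjjijjjijjjiddd → (answer).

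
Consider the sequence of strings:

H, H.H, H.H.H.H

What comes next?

H.H.H.H.H.H.H.H

Every step duplicates the string with '.' between the halves.
So the next term is two copies of H.H.H.H with '.' between the halves.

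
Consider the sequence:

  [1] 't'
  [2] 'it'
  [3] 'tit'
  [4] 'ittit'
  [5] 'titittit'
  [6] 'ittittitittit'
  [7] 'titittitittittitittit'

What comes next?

ittittitittittitittitittittitittit

From term 3 onward, concatenate the second-to-last term with the last: t·it = tit, it·tit = ittit, …
Continuing: ittittitittit · titittitittittitittit gives term 8.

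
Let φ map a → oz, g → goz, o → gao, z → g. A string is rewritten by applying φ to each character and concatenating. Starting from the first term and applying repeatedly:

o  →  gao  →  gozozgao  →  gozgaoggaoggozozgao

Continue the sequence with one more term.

gozgaoggozozgaogozgozozgaogozgozgaoggaoggozozgao

Replace each of the 19 characters of gozgaoggaoggozozgao in place — goz gao g goz oz gao goz goz oz gao goz goz gao g gao g goz oz gao — and concatenate.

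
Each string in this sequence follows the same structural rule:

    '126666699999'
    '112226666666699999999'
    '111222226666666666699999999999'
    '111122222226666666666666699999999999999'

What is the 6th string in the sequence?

111111222222222226666666666666666666699999999999999999999

The n-th term is n 1's then 2n-1 2's then 3n+2 6's then 3n+2 9's (n = 1, 2, …).
For term 6, n = 6, so the run lengths are 6, 11, 20, 20.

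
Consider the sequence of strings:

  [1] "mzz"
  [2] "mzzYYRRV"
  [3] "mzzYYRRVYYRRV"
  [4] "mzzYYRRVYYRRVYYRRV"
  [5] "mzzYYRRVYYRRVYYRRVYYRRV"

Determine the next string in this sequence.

mzzYYRRVYYRRVYYRRVYYRRVYYRRV

The strings grow by a fixed suffix YYRRV each time.
So the next term is mzzYYRRVYYRRVYYRRVYYRRV·YYRRV.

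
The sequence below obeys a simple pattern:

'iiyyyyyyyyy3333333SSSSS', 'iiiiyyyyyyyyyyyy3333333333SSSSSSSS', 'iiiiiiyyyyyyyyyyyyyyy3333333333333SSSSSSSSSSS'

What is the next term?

Reading off run lengths: i runs 2, 4, 6; y runs 9, 12, 15; 3 runs 7, 10, 13; S runs 5, 8, 11 — each is linear in n, where the shown terms are n = 2, 3, 4.
For the next term, n = 5, so the run lengths are 8, 18, 16, 14.

iiiiiiiiyyyyyyyyyyyyyyyyyy3333333333333333SSSSSSSSSSSSSS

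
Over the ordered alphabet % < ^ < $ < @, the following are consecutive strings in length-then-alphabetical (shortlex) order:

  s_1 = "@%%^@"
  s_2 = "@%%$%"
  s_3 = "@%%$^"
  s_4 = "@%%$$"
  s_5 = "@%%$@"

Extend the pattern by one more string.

Treat @%%$@ as a base-4 numeral over the given alphabet and add one, carrying through any trailing @'s.

@%%@%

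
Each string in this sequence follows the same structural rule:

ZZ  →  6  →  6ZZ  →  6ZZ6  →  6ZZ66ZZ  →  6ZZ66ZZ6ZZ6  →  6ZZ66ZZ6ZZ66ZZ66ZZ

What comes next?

Each term (from the third on) is the previous term followed by the one before it: term 3 = 6·ZZ = 6ZZ.
Continuing: 6ZZ66ZZ6ZZ66ZZ66ZZ · 6ZZ66ZZ6ZZ6 gives term 8.

6ZZ66ZZ6ZZ66ZZ66ZZ6ZZ66ZZ6ZZ6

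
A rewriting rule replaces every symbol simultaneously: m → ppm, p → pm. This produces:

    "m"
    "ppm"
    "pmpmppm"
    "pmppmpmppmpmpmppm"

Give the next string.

pmppmpmpmppmpmppmpmpmppmpmppmpmppmpmpmppm

Applying the rule to each of the 17 symbols of pmppmpmppmpmpmppm gives the pieces pm ppm pm pm ppm pm ppm pm pm ppm pm ppm pm ppm pm pm ppm, which concatenate to the answer.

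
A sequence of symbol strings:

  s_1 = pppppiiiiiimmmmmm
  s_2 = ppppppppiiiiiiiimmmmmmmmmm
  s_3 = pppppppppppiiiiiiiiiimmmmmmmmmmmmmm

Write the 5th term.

pppppppppppppppppiiiiiiiiiiiiiimmmmmmmmmmmmmmmmmmmmmm

The n-th term is 3n-1 p's then 2n+2 i's then 4n-2 m's, where the shown terms are n = 2, 3, 4.
At n = 6 the blocks have lengths 17, 14, 22.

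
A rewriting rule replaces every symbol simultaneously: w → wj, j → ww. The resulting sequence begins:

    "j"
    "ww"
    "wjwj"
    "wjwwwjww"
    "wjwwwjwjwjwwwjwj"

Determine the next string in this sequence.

wjwwwjwjwjwwwjwwwjwwwjwjwjwwwjww

Replace each of the 16 characters of wjwwwjwjwjwwwjwj in place — wj ww wj wj wj ww wj ww wj ww wj wj wj ww wj ww — and concatenate.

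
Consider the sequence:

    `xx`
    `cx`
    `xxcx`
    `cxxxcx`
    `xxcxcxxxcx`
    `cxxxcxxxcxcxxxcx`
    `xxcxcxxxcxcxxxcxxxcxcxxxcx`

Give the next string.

cxxxcxxxcxcxxxcxxxcxcxxxcxcxxxcxxxcxcxxxcx

This is a Fibonacci-style word recurrence s(k) = s(k−2)·s(k−1): e.g. xx·cx = xxcx.
The next term joins cxxxcxxxcxcxxxcx and xxcxcxxxcxcxxxcxxxcxcxxxcx.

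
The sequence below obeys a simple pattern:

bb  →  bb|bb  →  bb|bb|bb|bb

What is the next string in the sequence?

bb|bb|bb|bb|bb|bb|bb|bb

Each string is two copies of the previous one joined by '|'.
One more doubling of bb|bb|bb|bb gives the answer.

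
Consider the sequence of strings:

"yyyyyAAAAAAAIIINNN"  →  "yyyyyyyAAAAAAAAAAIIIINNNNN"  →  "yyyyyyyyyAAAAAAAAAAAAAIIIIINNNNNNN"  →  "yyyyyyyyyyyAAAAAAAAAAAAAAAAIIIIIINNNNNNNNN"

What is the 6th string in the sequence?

yyyyyyyyyyyyyyyAAAAAAAAAAAAAAAAAAAAAAIIIIIIIINNNNNNNNNNNNN

Each string has the form y^{2n+1} A^{3n+1} I^{n+1} N^{2n-1}, where the shown terms are n = 2, 3, 4, 5.
Setting n = 7 gives 15, 22, 8, 13 characters in each block.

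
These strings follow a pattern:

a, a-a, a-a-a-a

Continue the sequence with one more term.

Every step duplicates the string with '-' between the halves.
Doubling a-a-a-a with '-' between the halves:

a-a-a-a-a-a-a-a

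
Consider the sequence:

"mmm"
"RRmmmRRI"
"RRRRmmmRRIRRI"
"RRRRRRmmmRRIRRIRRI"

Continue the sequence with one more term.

Every step adds RR to the front and RRI to the end of the previous string.
Applying this once more to RRRRRRmmmRRIRRIRRI:

RRRRRRRRmmmRRIRRIRRIRRI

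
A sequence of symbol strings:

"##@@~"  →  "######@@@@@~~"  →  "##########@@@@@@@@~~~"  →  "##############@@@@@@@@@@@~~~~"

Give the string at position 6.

######################@@@@@@@@@@@@@@@@@~~~~~~

Reading off run lengths: # runs 2, 6, 10, 14; @ runs 2, 5, 8, 11; ~ runs 1, 2, 3, 4 — each is linear in n (n = 1, 2, …).
For term 6, n = 6, so the run lengths are 22, 17, 6.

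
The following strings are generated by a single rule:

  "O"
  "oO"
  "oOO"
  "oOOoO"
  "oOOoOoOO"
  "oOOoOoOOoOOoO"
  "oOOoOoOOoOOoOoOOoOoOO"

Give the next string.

From term 3 onward, concatenate the last term with the second-to-last: oO·O = oOO, oOO·oO = oOOoO, …
So term 8 is oOOoOoOOoOOoOoOOoOoOO·oOOoOoOOoOOoO.

oOOoOoOOoOOoOoOOoOoOOoOOoOoOOoOOoO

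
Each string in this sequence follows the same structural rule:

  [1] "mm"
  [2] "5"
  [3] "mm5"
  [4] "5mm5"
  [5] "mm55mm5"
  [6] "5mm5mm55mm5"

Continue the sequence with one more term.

From term 3 onward, concatenate the second-to-last term with the last: mm·5 = mm5, 5·mm5 = 5mm5, …
The next term joins mm55mm5 and 5mm5mm55mm5.

mm55mm55mm5mm55mm5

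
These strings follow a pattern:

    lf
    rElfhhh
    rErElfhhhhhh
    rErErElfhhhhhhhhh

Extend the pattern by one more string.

s(k+1) = rE·s(k)·hhh, so each term gains rE as a prefix and hhh as a suffix.
Applying this once more to rErErElfhhhhhhhhh:

rErErErElfhhhhhhhhhhhh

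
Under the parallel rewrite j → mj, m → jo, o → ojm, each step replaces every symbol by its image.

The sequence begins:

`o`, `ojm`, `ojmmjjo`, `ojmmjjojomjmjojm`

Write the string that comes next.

Rewriting the 16 symbols of ojmmjjojomjmjojm one by one yields ojm mj jo jo mj mj ojm mj ojm jo mj jo mj ojm mj jo; concatenated:

ojmmjjojomjmjojmmjojmjomjjomjojmmjjo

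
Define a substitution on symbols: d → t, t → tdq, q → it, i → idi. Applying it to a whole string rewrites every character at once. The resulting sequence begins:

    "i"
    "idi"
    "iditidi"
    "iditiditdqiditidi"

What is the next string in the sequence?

Applying the rule to each of the 17 symbols of iditiditdqiditidi gives the pieces idi t idi tdq idi t idi tdq t it idi t idi tdq idi t idi, which concatenate to the answer.

iditiditdqiditiditdqtitiditiditdqiditidi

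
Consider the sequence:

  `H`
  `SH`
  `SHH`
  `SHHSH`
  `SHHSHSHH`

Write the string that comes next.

SHHSHSHHSHHSH

Each term (from the third on) is the previous term followed by the one before it: term 3 = SH·H = SHH.
The next term joins SHHSHSHH and SHHSH.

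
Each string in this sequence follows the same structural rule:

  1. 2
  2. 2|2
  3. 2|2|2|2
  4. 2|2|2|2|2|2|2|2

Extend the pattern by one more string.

2|2|2|2|2|2|2|2|2|2|2|2|2|2|2|2

Every step duplicates the string with '|' between the halves.
One more doubling of 2|2|2|2|2|2|2|2 gives the answer.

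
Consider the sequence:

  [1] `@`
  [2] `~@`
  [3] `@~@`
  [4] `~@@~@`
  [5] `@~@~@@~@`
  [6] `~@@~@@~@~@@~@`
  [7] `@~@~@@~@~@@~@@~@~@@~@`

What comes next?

~@@~@@~@~@@~@@~@~@@~@~@@~@@~@~@@~@

Each term (from the third on) is the two preceding terms concatenated in order: term 3 = @·~@ = @~@.
Continuing: ~@@~@@~@~@@~@ · @~@~@@~@~@@~@@~@~@@~@ gives term 8.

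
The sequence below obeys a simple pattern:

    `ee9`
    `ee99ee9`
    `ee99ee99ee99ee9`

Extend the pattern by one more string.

Every step duplicates the string with '9' between the halves.
Doubling ee99ee99ee99ee9 with '9' between the halves:

ee99ee99ee99ee99ee99ee99ee99ee9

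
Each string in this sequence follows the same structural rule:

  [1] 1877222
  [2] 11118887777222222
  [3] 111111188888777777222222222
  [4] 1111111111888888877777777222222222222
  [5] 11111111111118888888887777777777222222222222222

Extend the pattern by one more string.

Reading off run lengths: 1 runs 1, 4, 7, 10, 13; 8 runs 1, 3, 5, 7, 9; 7 runs 2, 4, 6, 8, 10; 2 runs 3, 6, 9, 12, 15 — each is linear in n (n = 1, 2, …).
Setting n = 6 gives 16, 11, 12, 18 characters in each block.

111111111111111188888888888777777777777222222222222222222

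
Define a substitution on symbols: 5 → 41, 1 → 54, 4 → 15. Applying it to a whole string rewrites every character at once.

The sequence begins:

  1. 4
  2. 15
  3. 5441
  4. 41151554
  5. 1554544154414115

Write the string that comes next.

Rewriting the 16 symbols of 1554544154414115 one by one yields 54 41 41 15 41 15 15 54 41 15 15 54 15 54 54 41; concatenated:

54414115411515544115155415545441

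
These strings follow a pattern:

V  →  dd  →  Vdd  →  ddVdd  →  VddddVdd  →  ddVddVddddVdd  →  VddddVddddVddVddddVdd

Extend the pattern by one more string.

Each term (from the third on) is the two preceding terms concatenated in order: term 3 = V·dd = Vdd.
The next term joins ddVddVddddVdd and VddddVddddVddVddddVdd.

ddVddVddddVddVddddVddddVddVddddVdd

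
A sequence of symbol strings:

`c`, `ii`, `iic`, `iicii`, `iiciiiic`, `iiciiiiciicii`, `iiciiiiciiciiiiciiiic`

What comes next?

iiciiiiciiciiiiciiiiciiciiiiciicii

Each term (from the third on) is the previous term followed by the one before it: term 3 = ii·c = iic.
Continuing: iiciiiiciiciiiiciiiic · iiciiiiciicii gives term 8.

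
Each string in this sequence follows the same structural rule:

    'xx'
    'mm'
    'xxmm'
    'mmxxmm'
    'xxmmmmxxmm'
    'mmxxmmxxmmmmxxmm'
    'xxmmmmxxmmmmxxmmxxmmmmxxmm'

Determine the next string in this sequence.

From term 3 onward, concatenate the second-to-last term with the last: xx·mm = xxmm, mm·xxmm = mmxxmm, …
Continuing: mmxxmmxxmmmmxxmm · xxmmmmxxmmmmxxmmxxmmmmxxmm gives term 8.

mmxxmmxxmmmmxxmmxxmmmmxxmmmmxxmmxxmmmmxxmm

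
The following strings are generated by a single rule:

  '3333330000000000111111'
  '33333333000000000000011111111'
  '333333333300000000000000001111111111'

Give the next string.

3333333333330000000000000000000111111111111

Each string has the form 3^{2n} 0^{3n+1} 1^{2n}, where the shown terms are n = 3, 4, 5.
At n = 6 the blocks have lengths 12, 19, 12.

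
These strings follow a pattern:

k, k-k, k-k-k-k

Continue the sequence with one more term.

k-k-k-k-k-k-k-k

Each string is two copies of the previous one joined by '-'.
One more doubling of k-k-k-k gives the answer.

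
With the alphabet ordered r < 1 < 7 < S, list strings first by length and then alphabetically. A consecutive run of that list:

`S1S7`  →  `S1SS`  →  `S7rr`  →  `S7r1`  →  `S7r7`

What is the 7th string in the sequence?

Stepping forward 2 times from S7r7: S7r7 → S7rS, then the target.

S71r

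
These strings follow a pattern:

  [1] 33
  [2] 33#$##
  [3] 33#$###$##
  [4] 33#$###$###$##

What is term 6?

Every step adds #$## to the end: s(k+1) = s(k)·#$##.
From 33#$###$###$##, 2 further steps: 33#$###$###$## → 33#$###$###$###$## → (answer).

33#$###$###$###$###$##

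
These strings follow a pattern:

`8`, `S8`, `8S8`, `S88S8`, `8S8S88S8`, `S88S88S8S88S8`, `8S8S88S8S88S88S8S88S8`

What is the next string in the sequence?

This is a Fibonacci-style word recurrence s(k) = s(k−2)·s(k−1): e.g. 8·S8 = 8S8.
The next term joins S88S88S8S88S8 and 8S8S88S8S88S88S8S88S8.

S88S88S8S88S88S8S88S8S88S88S8S88S8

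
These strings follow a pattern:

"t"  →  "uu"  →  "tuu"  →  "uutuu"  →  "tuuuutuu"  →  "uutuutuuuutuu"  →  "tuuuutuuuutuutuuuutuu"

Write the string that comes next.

This is a Fibonacci-style word recurrence s(k) = s(k−2)·s(k−1): e.g. t·uu = tuu.
Continuing: uutuutuuuutuu · tuuuutuuuutuutuuuutuu gives term 8.

uutuutuuuutuutuuuutuuuutuutuuuutuu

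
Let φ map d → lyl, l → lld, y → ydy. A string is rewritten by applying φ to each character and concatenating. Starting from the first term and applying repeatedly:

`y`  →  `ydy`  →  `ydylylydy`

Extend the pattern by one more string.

Rewriting each symbol of ydylylydy: y→ydy, d→lyl, y→ydy, l→lld, y→ydy, l→lld, y→ydy, d→lyl, y→ydy, which concatenates to ydy lyl ydy lld ydy lld ydy lyl ydy.

ydylylydylldydylldydylylydy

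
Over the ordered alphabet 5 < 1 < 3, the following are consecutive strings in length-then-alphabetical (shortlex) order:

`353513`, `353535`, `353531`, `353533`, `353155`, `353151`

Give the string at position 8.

Continuing the enumeration 2 steps past 353151: 353151 → 353153 → (answer).

353115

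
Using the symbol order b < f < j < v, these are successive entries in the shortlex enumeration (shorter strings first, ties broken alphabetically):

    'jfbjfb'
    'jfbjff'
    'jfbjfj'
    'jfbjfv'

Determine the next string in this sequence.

Find the rightmost character of jfbjfv below v, bump it to the next letter, and reset everything to its right to b.

jfbjjb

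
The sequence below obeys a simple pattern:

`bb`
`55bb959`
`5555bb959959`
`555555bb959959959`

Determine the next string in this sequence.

55555555bb959959959959

Each term wraps the previous one in 55 on the left and 959 on the right.
So the next term is 55·555555bb959959959·959.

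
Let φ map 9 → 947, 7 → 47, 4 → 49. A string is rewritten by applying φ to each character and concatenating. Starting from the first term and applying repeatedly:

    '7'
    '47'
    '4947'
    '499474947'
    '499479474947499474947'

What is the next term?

Replace each of the 21 characters of 499479474947499474947 in place — 49 947 947 49 47 947 49 47 49 947 49 47 49 947 947 49 47 49 947 49 47 — and concatenate.

4994794749479474947499474947499479474947499474947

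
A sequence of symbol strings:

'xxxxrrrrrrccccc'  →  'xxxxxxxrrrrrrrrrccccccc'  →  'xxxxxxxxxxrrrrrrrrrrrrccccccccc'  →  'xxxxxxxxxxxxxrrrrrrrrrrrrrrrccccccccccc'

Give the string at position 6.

The n-th term is 3n-2 x's then 3n r's then 2n+1 c's, where the shown terms are n = 2, 3, 4, 5.
For term 6, n = 7, so the run lengths are 19, 21, 15.

xxxxxxxxxxxxxxxxxxxrrrrrrrrrrrrrrrrrrrrrccccccccccccccc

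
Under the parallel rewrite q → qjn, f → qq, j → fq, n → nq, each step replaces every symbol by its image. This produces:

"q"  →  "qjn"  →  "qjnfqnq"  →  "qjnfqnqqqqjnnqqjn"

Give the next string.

qjnfqnqqqqjnnqqjnqjnqjnqjnfqnqnqqjnqjnfqnq

Replace each of the 17 characters of qjnfqnqqqqjnnqqjn in place — qjn fq nq qq qjn nq qjn qjn qjn qjn fq nq nq qjn qjn fq nq — and concatenate.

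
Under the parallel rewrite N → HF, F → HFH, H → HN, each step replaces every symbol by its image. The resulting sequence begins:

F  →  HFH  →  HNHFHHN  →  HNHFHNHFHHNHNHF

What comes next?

HNHFHNHFHHNHFHNHFHHNHNHFHNHFHNHFH

Replace each of the 15 characters of HNHFHNHFHHNHNHF in place — HN HF HN HFH HN HF HN HFH HN HN HF HN HF HN HFH — and concatenate.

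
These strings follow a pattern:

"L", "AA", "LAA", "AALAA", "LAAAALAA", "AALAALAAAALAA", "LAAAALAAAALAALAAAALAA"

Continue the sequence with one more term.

AALAALAAAALAALAAAALAAAALAALAAAALAA

This is a Fibonacci-style word recurrence s(k) = s(k−2)·s(k−1): e.g. L·AA = LAA.
The next term joins AALAALAAAALAA and LAAAALAAAALAALAAAALAA.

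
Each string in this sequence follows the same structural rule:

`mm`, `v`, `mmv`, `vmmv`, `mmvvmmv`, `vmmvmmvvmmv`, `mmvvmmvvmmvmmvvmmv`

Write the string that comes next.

From term 3 onward, concatenate the second-to-last term with the last: mm·v = mmv, v·mmv = vmmv, …
So term 8 is vmmvmmvvmmv·mmvvmmvvmmvmmvvmmv.

vmmvmmvvmmvmmvvmmvvmmvmmvvmmv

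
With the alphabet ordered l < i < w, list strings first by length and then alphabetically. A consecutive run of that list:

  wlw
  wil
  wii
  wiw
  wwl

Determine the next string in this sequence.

Find the rightmost character of wwl below w, bump it to the next letter, and reset everything to its right to l.

wwi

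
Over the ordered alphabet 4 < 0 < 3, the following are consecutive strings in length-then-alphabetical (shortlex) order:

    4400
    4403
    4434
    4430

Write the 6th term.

4044

Advancing 2 positions from 4430 through 4430 → 4433 reaches term 6.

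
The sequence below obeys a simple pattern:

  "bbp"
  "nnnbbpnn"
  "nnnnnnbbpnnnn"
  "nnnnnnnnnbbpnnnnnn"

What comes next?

Each term wraps the previous one in nnn on the left and nn on the right.
Applying this once more to nnnnnnnnnbbpnnnnnn:

nnnnnnnnnnnnbbpnnnnnnnn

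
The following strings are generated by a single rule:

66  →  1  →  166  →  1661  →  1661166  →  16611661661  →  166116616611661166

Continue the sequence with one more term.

This is a Fibonacci-style word recurrence s(k) = s(k−1)·s(k−2): e.g. 1·66 = 166.
The next term joins 166116616611661166 and 16611661661.

16611661661166116616611661661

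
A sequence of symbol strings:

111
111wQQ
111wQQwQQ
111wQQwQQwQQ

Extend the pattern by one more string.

111wQQwQQwQQwQQ

Each term is the previous one with wQQ appended.
One more step from 111wQQwQQwQQ gives the answer.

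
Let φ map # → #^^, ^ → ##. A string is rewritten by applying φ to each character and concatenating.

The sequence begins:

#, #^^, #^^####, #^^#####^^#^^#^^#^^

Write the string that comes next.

Rewriting the 19 symbols of #^^#####^^#^^#^^#^^ one by one yields #^^ ## ## #^^ #^^ #^^ #^^ #^^ ## ## #^^ ## ## #^^ ## ## #^^ ## ##; concatenated:

#^^#####^^#^^#^^#^^#^^#####^^#####^^#####^^####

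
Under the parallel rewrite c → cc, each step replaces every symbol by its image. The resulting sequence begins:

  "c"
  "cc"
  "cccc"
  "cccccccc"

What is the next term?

cccccccccccccccc

Expanding cccccccc: c→cc, c→cc, c→cc, c→cc, c→cc, c→cc, c→cc, c→cc. Concatenated: cc cc cc cc cc cc cc cc.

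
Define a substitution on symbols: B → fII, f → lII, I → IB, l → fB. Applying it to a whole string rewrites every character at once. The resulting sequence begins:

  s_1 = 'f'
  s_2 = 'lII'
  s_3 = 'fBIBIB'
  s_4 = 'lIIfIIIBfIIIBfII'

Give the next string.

Rewriting the 16 symbols of lIIfIIIBfIIIBfII one by one yields fB IB IB lII IB IB IB fII lII IB IB IB fII lII IB IB; concatenated:

fBIBIBlIIIBIBIBfIIlIIIBIBIBfIIlIIIBIB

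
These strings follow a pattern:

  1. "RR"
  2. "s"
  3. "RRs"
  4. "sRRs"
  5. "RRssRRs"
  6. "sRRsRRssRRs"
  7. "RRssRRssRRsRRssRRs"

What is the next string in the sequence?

sRRsRRssRRsRRssRRssRRsRRssRRs

From term 3 onward, concatenate the second-to-last term with the last: RR·s = RRs, s·RRs = sRRs, …
Continuing: sRRsRRssRRs · RRssRRssRRsRRssRRs gives term 8.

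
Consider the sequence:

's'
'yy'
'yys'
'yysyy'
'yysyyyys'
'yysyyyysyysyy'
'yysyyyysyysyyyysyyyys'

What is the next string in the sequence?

Each term (from the third on) is the previous term followed by the one before it: term 3 = yy·s = yys.
Continuing: yysyyyysyysyyyysyyyys · yysyyyysyysyy gives term 8.

yysyyyysyysyyyysyyyysyysyyyysyysyy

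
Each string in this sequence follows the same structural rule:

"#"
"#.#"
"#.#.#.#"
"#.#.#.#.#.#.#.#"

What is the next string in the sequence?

Every step duplicates the string with '.' between the halves.
Doubling #.#.#.#.#.#.#.# with '.' between the halves:

#.#.#.#.#.#.#.#.#.#.#.#.#.#.#.#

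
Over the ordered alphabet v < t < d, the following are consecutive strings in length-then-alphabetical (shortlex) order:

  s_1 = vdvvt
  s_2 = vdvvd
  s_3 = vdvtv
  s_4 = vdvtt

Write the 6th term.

Continuing the enumeration 2 steps past vdvtt: vdvtt → vdvtd → (answer).

vdvdv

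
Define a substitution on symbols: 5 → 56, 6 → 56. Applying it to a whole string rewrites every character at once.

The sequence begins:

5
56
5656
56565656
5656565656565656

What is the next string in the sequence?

Replace each of the 16 characters of 5656565656565656 in place — 56 56 56 56 56 56 56 56 56 56 56 56 56 56 56 56 — and concatenate.

56565656565656565656565656565656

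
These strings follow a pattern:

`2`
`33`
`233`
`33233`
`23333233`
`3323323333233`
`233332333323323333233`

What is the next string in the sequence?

Each term (from the third on) is the two preceding terms concatenated in order: term 3 = 2·33 = 233.
Continuing: 3323323333233 · 233332333323323333233 gives term 8.

3323323333233233332333323323333233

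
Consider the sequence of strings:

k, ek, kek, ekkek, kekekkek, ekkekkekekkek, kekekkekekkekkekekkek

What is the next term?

From term 3 onward, concatenate the second-to-last term with the last: k·ek = kek, ek·kek = ekkek, …
The next term joins ekkekkekekkek and kekekkekekkekkekekkek.

ekkekkekekkekkekekkekekkekkekekkek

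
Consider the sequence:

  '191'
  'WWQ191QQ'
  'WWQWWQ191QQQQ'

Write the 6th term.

Every step adds WWQ to the front and QQ to the end of the previous string.
From WWQWWQ191QQQQ, 3 further steps: WWQWWQ191QQQQ → WWQWWQWWQ191QQQQQQ → WWQWWQWWQWWQ191QQQQQQQQ → (answer).

WWQWWQWWQWWQWWQ191QQQQQQQQQQ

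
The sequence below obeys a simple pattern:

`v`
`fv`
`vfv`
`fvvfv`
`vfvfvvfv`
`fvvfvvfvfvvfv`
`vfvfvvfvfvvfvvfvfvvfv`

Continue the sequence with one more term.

fvvfvvfvfvvfvvfvfvvfvfvvfvvfvfvvfv

From term 3 onward, concatenate the second-to-last term with the last: v·fv = vfv, fv·vfv = fvvfv, …
Continuing: fvvfvvfvfvvfv · vfvfvvfvfvvfvvfvfvvfv gives term 8.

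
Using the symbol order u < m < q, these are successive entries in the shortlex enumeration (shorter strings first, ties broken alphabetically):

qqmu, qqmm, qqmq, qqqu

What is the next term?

qqqm

Find the rightmost character of qqqu below q, bump it to the next letter, and reset everything to its right to u.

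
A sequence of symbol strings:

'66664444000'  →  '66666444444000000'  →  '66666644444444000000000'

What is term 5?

Reading off run lengths: 6 runs 4, 5, 6; 4 runs 4, 6, 8; 0 runs 3, 6, 9 — each is linear in n (n = 1, 2, …).
For term 5, n = 5, so the run lengths are 8, 12, 15.

66666666444444444444000000000000000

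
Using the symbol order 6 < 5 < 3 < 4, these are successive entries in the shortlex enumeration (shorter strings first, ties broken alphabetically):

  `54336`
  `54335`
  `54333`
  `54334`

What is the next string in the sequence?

The successor of 54334 increments the rightmost position that isn't already 4 and resets every position after it to 6.

54346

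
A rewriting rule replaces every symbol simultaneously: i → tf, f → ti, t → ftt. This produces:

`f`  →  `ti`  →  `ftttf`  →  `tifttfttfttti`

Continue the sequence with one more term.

Applying the rule to each of the 13 symbols of tifttfttfttti gives the pieces ftt tf ti ftt ftt ti ftt ftt ti ftt ftt ftt tf, which concatenate to the answer.

ftttftifttftttifttftttifttfttftttf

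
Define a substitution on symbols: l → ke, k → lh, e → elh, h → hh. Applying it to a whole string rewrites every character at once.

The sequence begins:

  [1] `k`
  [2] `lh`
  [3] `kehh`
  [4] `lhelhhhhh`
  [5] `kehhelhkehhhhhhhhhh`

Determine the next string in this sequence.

lhelhhhhhelhkehhlhelhhhhhhhhhhhhhhhhhhhhh

Replace each of the 19 characters of kehhelhkehhhhhhhhhh in place — lh elh hh hh elh ke hh lh elh hh hh hh hh hh hh hh hh hh hh — and concatenate.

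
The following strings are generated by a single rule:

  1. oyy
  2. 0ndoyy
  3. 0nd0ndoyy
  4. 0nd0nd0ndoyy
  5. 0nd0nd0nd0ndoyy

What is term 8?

0nd0nd0nd0nd0nd0nd0ndoyy

The strings grow by a fixed prefix 0nd each time.
From 0nd0nd0nd0ndoyy, 3 further steps: 0nd0nd0nd0ndoyy → 0nd0nd0nd0nd0ndoyy → 0nd0nd0nd0nd0nd0ndoyy → (answer).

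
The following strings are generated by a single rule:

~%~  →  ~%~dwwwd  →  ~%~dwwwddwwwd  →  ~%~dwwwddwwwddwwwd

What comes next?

Each term is the previous one with dwwwd appended.
Applying this once more to ~%~dwwwddwwwddwwwd:

~%~dwwwddwwwddwwwddwwwd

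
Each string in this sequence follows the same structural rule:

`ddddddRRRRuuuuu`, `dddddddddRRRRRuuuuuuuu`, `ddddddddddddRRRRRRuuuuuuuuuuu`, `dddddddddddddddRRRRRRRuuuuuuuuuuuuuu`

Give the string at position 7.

Reading off run lengths: d runs 6, 9, 12, 15; R runs 4, 5, 6, 7; u runs 5, 8, 11, 14 — each is linear in n, where the shown terms are n = 2, 3, 4, 5.
At n = 8 the blocks have lengths 24, 10, 23.

ddddddddddddddddddddddddRRRRRRRRRRuuuuuuuuuuuuuuuuuuuuuuu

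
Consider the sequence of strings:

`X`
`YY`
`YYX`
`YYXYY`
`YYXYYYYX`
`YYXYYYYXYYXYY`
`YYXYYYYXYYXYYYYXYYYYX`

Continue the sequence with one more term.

This is a Fibonacci-style word recurrence s(k) = s(k−1)·s(k−2): e.g. YY·X = YYX.
The next term joins YYXYYYYXYYXYYYYXYYYYX and YYXYYYYXYYXYY.

YYXYYYYXYYXYYYYXYYYYXYYXYYYYXYYXYY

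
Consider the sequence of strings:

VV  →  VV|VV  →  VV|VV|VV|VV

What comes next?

Every step duplicates the string with '|' between the halves.
One more doubling of VV|VV|VV|VV gives the answer.

VV|VV|VV|VV|VV|VV|VV|VV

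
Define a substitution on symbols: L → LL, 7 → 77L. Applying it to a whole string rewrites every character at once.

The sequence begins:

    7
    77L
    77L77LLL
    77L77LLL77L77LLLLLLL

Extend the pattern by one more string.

Rewriting the 20 symbols of 77L77LLL77L77LLLLLLL one by one yields 77L 77L LL 77L 77L LL LL LL 77L 77L LL 77L 77L LL LL LL LL LL LL LL; concatenated:

77L77LLL77L77LLLLLLL77L77LLL77L77LLLLLLLLLLLLLLL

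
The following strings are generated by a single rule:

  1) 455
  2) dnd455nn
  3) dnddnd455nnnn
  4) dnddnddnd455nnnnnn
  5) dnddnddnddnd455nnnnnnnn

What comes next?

Each term wraps the previous one in dnd on the left and nn on the right.
One more step from dnddnddnddnd455nnnnnnnn gives the answer.

dnddnddnddnddnd455nnnnnnnnnn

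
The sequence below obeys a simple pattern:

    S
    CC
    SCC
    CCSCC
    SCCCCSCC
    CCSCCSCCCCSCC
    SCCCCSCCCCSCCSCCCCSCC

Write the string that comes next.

CCSCCSCCCCSCCSCCCCSCCCCSCCSCCCCSCC

This is a Fibonacci-style word recurrence s(k) = s(k−2)·s(k−1): e.g. S·CC = SCC.
So term 8 is CCSCCSCCCCSCC·SCCCCSCCCCSCCSCCCCSCC.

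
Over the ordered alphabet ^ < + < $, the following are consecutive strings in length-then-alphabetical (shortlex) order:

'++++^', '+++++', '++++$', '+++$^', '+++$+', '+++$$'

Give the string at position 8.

++$^+

Continuing the enumeration 2 steps past +++$$: +++$$ → ++$^^ → (answer).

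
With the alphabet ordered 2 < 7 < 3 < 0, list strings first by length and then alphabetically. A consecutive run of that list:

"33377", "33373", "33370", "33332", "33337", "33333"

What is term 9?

33307

Advancing 3 positions from 33333 through 33333 → 33330 → 33302 reaches term 9.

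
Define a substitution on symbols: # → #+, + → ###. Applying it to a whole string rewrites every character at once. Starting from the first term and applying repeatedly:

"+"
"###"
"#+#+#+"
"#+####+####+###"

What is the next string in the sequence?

Rewriting the 15 symbols of #+####+####+### one by one yields #+ ### #+ #+ #+ #+ ### #+ #+ #+ #+ ### #+ #+ #+; concatenated:

#+####+#+#+#+####+#+#+#+####+#+#+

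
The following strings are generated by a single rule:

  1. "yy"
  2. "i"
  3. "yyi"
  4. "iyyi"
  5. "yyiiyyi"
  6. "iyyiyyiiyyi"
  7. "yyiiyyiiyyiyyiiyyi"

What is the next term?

iyyiyyiiyyiyyiiyyiiyyiyyiiyyi

From term 3 onward, concatenate the second-to-last term with the last: yy·i = yyi, i·yyi = iyyi, …
The next term joins iyyiyyiiyyi and yyiiyyiiyyiyyiiyyi.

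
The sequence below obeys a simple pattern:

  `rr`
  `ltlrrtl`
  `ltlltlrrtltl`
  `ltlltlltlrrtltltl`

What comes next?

Each term wraps the previous one in ltl on the left and tl on the right.
So the next term is ltl·ltlltlltlrrtltltl·tl.

ltlltlltlltlrrtltltltl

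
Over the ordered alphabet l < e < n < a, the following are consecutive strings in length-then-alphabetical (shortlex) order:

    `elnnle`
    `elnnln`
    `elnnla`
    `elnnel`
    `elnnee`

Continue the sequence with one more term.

elnnen

Treat elnnee as a base-4 numeral over the given alphabet and add one, carrying through any trailing a's.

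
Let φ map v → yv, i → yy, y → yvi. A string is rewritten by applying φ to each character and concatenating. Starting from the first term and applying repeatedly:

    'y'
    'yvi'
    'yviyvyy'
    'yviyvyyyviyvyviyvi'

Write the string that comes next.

φ(yviyvyyyviyvyviyvi) expands symbol-by-symbol to yvi yv yy yvi yv yvi yvi yvi yv yy yvi yv yvi yv yy yvi yv yy; joining the 18 pieces gives the next term.

yviyvyyyviyvyviyviyviyvyyyviyvyviyvyyyviyvyy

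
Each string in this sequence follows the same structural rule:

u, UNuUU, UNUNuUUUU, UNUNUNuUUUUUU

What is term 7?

s(k+1) = UN·s(k)·UU, so each term gains UN as a prefix and UU as a suffix.
From UNUNUNuUUUUUU, 3 further steps: UNUNUNuUUUUUU → UNUNUNUNuUUUUUUUU → UNUNUNUNUNuUUUUUUUUUU → (answer).

UNUNUNUNUNUNuUUUUUUUUUUUU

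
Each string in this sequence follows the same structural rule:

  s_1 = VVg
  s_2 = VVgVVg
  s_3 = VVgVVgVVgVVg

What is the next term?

Each string is two copies of the previous one concatenated.
One more doubling of VVgVVgVVgVVg gives the answer.

VVgVVgVVgVVgVVgVVgVVgVVg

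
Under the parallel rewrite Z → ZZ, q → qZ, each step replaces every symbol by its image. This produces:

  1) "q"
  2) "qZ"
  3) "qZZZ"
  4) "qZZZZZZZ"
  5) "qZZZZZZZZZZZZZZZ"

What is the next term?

qZZZZZZZZZZZZZZZZZZZZZZZZZZZZZZZ

Applying the rule to each of the 16 symbols of qZZZZZZZZZZZZZZZ gives the pieces qZ ZZ ZZ ZZ ZZ ZZ ZZ ZZ ZZ ZZ ZZ ZZ ZZ ZZ ZZ ZZ, which concatenate to the answer.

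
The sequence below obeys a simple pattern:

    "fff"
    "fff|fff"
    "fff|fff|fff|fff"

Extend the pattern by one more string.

Every step duplicates the string with '|' between the halves.
So the next term is two copies of fff|fff|fff|fff with '|' between the halves.

fff|fff|fff|fff|fff|fff|fff|fff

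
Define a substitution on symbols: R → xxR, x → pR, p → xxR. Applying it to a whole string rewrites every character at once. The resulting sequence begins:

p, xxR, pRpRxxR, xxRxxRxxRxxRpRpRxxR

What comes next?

pRpRxxRpRpRxxRpRpRxxRpRpRxxRxxRxxRxxRxxRpRpRxxR

Replace each of the 19 characters of xxRxxRxxRxxRpRpRxxR in place — pR pR xxR pR pR xxR pR pR xxR pR pR xxR xxR xxR xxR xxR pR pR xxR — and concatenate.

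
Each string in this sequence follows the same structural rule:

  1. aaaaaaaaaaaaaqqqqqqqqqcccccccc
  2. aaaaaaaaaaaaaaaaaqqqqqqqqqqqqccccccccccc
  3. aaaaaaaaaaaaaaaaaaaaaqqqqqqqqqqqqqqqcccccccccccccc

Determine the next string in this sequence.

The n-th term is 4n+1 a's then 3n q's then 3n-1 c's, where the shown terms are n = 3, 4, 5.
At n = 6 the blocks have lengths 25, 18, 17.

aaaaaaaaaaaaaaaaaaaaaaaaaqqqqqqqqqqqqqqqqqqccccccccccccccccc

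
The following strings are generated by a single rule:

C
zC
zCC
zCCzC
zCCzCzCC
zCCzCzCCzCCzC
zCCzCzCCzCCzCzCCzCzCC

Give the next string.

zCCzCzCCzCCzCzCCzCzCCzCCzCzCCzCCzC

This is a Fibonacci-style word recurrence s(k) = s(k−1)·s(k−2): e.g. zC·C = zCC.
Continuing: zCCzCzCCzCCzCzCCzCzCC · zCCzCzCCzCCzC gives term 8.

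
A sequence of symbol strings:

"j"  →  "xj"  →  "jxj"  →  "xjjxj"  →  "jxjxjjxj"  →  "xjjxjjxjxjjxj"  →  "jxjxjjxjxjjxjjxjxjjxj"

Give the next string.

Each term (from the third on) is the two preceding terms concatenated in order: term 3 = j·xj = jxj.
So term 8 is xjjxjjxjxjjxj·jxjxjjxjxjjxjjxjxjjxj.

xjjxjjxjxjjxjjxjxjjxjxjjxjjxjxjjxj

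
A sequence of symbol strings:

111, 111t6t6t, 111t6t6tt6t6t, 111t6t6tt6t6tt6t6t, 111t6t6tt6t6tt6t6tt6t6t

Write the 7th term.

Every step adds t6t6t to the end: s(k+1) = s(k)·t6t6t.
From 111t6t6tt6t6tt6t6tt6t6t, 2 further steps: 111t6t6tt6t6tt6t6tt6t6t → 111t6t6tt6t6tt6t6tt6t6tt6t6t → (answer).

111t6t6tt6t6tt6t6tt6t6tt6t6tt6t6t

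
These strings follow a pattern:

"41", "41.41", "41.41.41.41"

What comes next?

Every step duplicates the string with '.' between the halves.
So the next term is two copies of 41.41.41.41 with '.' between the halves.

41.41.41.41.41.41.41.41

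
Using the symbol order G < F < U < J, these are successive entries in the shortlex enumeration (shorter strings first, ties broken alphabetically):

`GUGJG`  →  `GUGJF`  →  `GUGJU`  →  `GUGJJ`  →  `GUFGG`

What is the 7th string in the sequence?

GUFGU

Stepping forward 2 times from GUFGG: GUFGG → GUFGF, then the target.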